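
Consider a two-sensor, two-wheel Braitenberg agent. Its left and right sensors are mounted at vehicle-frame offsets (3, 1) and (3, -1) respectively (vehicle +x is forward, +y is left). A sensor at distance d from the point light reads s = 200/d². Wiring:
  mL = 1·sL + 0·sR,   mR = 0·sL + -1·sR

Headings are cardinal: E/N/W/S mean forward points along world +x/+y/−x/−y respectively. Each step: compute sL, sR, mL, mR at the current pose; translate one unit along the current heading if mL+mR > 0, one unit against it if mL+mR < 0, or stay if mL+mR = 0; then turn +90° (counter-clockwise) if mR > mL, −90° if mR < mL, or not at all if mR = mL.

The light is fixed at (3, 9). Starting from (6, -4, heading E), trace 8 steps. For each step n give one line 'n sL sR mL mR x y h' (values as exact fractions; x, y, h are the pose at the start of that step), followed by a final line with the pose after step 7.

0 10/9 25/29 10/9 -25/29 6 -4 E
1 200/281 40/53 200/281 -40/53 7 -4 S
2 20/17 100/61 20/17 -100/61 7 -3 W
3 200/97 200/117 200/97 -200/117 8 -3 N
4 50/41 25/26 50/41 -25/26 8 -2 E
5 40/49 200/221 40/49 -200/221 9 -2 S
6 20/13 20/9 20/13 -20/9 9 -1 W
7 40/17 200/113 40/17 -200/113 10 -1 N
final 10 0 E

n=0: pose=(6,-4,E); sL=10/9, sR=25/29; mL=10/9, mR=-25/29; mL+mR=65/261 → advance +1; mR−mL=-515/261 → turn -1·90°
n=1: pose=(7,-4,S); sL=200/281, sR=40/53; mL=200/281, mR=-40/53; mL+mR=-640/14893 → advance -1; mR−mL=-21840/14893 → turn -1·90°
n=2: pose=(7,-3,W); sL=20/17, sR=100/61; mL=20/17, mR=-100/61; mL+mR=-480/1037 → advance -1; mR−mL=-2920/1037 → turn -1·90°
n=3: pose=(8,-3,N); sL=200/97, sR=200/117; mL=200/97, mR=-200/117; mL+mR=4000/11349 → advance +1; mR−mL=-42800/11349 → turn -1·90°
n=4: pose=(8,-2,E); sL=50/41, sR=25/26; mL=50/41, mR=-25/26; mL+mR=275/1066 → advance +1; mR−mL=-2325/1066 → turn -1·90°
n=5: pose=(9,-2,S); sL=40/49, sR=200/221; mL=40/49, mR=-200/221; mL+mR=-960/10829 → advance -1; mR−mL=-18640/10829 → turn -1·90°
n=6: pose=(9,-1,W); sL=20/13, sR=20/9; mL=20/13, mR=-20/9; mL+mR=-80/117 → advance -1; mR−mL=-440/117 → turn -1·90°
n=7: pose=(10,-1,N); sL=40/17, sR=200/113; mL=40/17, mR=-200/113; mL+mR=1120/1921 → advance +1; mR−mL=-7920/1921 → turn -1·90°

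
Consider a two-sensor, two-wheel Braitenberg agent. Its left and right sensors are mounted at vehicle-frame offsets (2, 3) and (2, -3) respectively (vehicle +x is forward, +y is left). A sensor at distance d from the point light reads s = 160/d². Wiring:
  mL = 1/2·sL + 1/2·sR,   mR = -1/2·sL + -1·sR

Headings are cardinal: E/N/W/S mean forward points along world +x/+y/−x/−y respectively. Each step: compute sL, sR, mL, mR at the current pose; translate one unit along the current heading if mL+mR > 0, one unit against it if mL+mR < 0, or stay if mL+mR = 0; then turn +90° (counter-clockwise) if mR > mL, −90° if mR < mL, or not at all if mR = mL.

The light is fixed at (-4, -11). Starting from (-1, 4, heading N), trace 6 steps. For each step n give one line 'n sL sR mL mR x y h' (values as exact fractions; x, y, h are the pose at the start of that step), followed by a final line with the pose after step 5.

0 160/289 32/65 9824/18785 -14448/18785 -1 4 N
1 80/157 80/73 9200/11461 -15480/11461 -1 3 E
2 160/169 32/29 5024/4901 -7728/4901 -2 3 S
3 10/9 40/81 65/81 -85/81 -2 4 W
4 160/289 32/65 9824/18785 -14448/18785 -1 4 N
5 80/157 80/73 9200/11461 -15480/11461 -1 3 E
final -2 3 S

n=0: pose=(-1,4,N); sL=160/289, sR=32/65; mL=9824/18785, mR=-14448/18785; mL+mR=-16/65 → advance -1; mR−mL=-24272/18785 → turn -1·90°
n=1: pose=(-1,3,E); sL=80/157, sR=80/73; mL=9200/11461, mR=-15480/11461; mL+mR=-40/73 → advance -1; mR−mL=-24680/11461 → turn -1·90°
n=2: pose=(-2,3,S); sL=160/169, sR=32/29; mL=5024/4901, mR=-7728/4901; mL+mR=-16/29 → advance -1; mR−mL=-12752/4901 → turn -1·90°
n=3: pose=(-2,4,W); sL=10/9, sR=40/81; mL=65/81, mR=-85/81; mL+mR=-20/81 → advance -1; mR−mL=-50/27 → turn -1·90°
n=4: pose=(-1,4,N); sL=160/289, sR=32/65; mL=9824/18785, mR=-14448/18785; mL+mR=-16/65 → advance -1; mR−mL=-24272/18785 → turn -1·90°
n=5: pose=(-1,3,E); sL=80/157, sR=80/73; mL=9200/11461, mR=-15480/11461; mL+mR=-40/73 → advance -1; mR−mL=-24680/11461 → turn -1·90°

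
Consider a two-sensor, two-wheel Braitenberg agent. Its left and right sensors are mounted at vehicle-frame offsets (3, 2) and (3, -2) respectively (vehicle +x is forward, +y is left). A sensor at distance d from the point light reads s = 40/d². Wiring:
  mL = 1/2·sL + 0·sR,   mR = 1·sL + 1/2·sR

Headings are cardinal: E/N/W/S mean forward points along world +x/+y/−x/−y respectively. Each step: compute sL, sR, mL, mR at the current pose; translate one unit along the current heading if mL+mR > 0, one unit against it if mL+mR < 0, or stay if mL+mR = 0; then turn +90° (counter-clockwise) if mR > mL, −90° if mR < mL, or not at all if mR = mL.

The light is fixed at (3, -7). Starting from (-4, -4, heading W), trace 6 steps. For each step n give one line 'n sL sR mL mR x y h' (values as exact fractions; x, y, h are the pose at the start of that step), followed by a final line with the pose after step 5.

n=0: pose=(-4,-4,W); sL=40/101, sR=8/25; mL=20/101, mR=1404/2525; mL+mR=1904/2525 → advance +1; mR−mL=904/2525 → turn +1·90°
n=1: pose=(-5,-4,S); sL=10/9, sR=2/5; mL=5/9, mR=59/45; mL+mR=28/15 → advance +1; mR−mL=34/45 → turn +1·90°
n=2: pose=(-5,-5,E); sL=40/41, sR=8/5; mL=20/41, mR=364/205; mL+mR=464/205 → advance +1; mR−mL=264/205 → turn +1·90°
n=3: pose=(-4,-5,N); sL=20/53, sR=4/5; mL=10/53, mR=206/265; mL+mR=256/265 → advance +1; mR−mL=156/265 → turn +1·90°
n=4: pose=(-4,-4,W); sL=40/101, sR=8/25; mL=20/101, mR=1404/2525; mL+mR=1904/2525 → advance +1; mR−mL=904/2525 → turn +1·90°
n=5: pose=(-5,-4,S); sL=10/9, sR=2/5; mL=5/9, mR=59/45; mL+mR=28/15 → advance +1; mR−mL=34/45 → turn +1·90°

0 40/101 8/25 20/101 1404/2525 -4 -4 W
1 10/9 2/5 5/9 59/45 -5 -4 S
2 40/41 8/5 20/41 364/205 -5 -5 E
3 20/53 4/5 10/53 206/265 -4 -5 N
4 40/101 8/25 20/101 1404/2525 -4 -4 W
5 10/9 2/5 5/9 59/45 -5 -4 S
final -5 -5 E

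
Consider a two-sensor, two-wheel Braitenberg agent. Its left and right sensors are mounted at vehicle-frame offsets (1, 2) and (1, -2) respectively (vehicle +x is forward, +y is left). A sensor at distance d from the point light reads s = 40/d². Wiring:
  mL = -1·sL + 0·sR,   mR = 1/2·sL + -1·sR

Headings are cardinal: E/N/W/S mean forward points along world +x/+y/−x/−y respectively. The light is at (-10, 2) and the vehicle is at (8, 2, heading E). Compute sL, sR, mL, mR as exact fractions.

8/73 8/73 -8/73 -4/73

left sensor world pos  = (9, 4); dL² = 365
right sensor world pos = (9, 0); dR² = 365
sL = 40/365 = 8/73
sR = 40/365 = 8/73
mL = -1·sL + 0·sR = -8/73
mR = 1/2·sL + -1·sR = -4/73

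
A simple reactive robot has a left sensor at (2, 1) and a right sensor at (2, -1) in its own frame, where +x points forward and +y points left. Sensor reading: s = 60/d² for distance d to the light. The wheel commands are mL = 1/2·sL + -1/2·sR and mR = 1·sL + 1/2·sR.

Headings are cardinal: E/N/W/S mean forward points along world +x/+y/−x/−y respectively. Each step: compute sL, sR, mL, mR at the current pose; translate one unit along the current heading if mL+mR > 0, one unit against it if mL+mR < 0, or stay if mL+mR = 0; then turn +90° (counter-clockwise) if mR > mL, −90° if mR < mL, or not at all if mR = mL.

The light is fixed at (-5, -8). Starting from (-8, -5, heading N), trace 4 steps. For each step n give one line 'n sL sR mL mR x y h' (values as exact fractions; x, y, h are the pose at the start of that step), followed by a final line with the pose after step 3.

0 60/41 60/29 -360/1189 2970/1189 -8 -5 N
1 30/17 6/5 24/85 201/85 -8 -4 W
2 60/13 60/29 480/377 2130/377 -9 -4 S
3 3 15/2 -9/4 27/4 -9 -5 E
final -8 -5 N

n=0: pose=(-8,-5,N); sL=60/41, sR=60/29; mL=-360/1189, mR=2970/1189; mL+mR=90/41 → advance +1; mR−mL=3330/1189 → turn +1·90°
n=1: pose=(-8,-4,W); sL=30/17, sR=6/5; mL=24/85, mR=201/85; mL+mR=45/17 → advance +1; mR−mL=177/85 → turn +1·90°
n=2: pose=(-9,-4,S); sL=60/13, sR=60/29; mL=480/377, mR=2130/377; mL+mR=90/13 → advance +1; mR−mL=1650/377 → turn +1·90°
n=3: pose=(-9,-5,E); sL=3, sR=15/2; mL=-9/4, mR=27/4; mL+mR=9/2 → advance +1; mR−mL=9 → turn +1·90°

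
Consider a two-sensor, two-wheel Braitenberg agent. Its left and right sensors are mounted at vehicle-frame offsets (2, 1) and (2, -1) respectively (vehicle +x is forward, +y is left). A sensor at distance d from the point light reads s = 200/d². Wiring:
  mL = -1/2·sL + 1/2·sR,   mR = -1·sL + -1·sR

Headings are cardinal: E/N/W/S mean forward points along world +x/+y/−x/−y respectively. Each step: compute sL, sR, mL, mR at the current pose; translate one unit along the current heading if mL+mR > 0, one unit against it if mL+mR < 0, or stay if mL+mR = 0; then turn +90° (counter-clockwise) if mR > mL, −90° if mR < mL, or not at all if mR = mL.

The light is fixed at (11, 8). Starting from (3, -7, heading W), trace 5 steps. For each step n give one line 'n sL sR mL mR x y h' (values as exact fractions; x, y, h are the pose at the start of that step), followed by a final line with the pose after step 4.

n=0: pose=(3,-7,W); sL=50/89, sR=25/37; mL=375/6586, mR=-4075/3293; mL+mR=-7775/6586 → advance -1; mR−mL=-8525/6586 → turn -1·90°
n=1: pose=(4,-7,N); sL=200/233, sR=40/41; mL=560/9553, mR=-17520/9553; mL+mR=-16960/9553 → advance -1; mR−mL=-18080/9553 → turn -1·90°
n=2: pose=(4,-8,E); sL=4/5, sR=100/157; mL=-64/785, mR=-1128/785; mL+mR=-1192/785 → advance -1; mR−mL=-1064/785 → turn -1·90°
n=3: pose=(3,-8,S); sL=200/373, sR=40/81; mL=-640/30213, mR=-31120/30213; mL+mR=-31760/30213 → advance -1; mR−mL=-10160/10071 → turn -1·90°
n=4: pose=(3,-7,W); sL=50/89, sR=25/37; mL=375/6586, mR=-4075/3293; mL+mR=-7775/6586 → advance -1; mR−mL=-8525/6586 → turn -1·90°

0 50/89 25/37 375/6586 -4075/3293 3 -7 W
1 200/233 40/41 560/9553 -17520/9553 4 -7 N
2 4/5 100/157 -64/785 -1128/785 4 -8 E
3 200/373 40/81 -640/30213 -31120/30213 3 -8 S
4 50/89 25/37 375/6586 -4075/3293 3 -7 W
final 4 -7 N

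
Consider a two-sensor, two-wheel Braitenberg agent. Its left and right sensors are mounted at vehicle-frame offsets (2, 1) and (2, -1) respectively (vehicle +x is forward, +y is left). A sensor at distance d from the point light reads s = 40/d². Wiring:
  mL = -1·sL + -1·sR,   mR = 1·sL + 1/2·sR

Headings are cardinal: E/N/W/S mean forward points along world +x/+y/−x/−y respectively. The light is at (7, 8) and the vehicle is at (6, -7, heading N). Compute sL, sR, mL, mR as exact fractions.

40/173 40/169 -13680/29237 10220/29237

left sensor world pos  = (5, -5); dL² = 173
right sensor world pos = (7, -5); dR² = 169
sL = 40/173 = 40/173
sR = 40/169 = 40/169
mL = -1·sL + -1·sR = -13680/29237
mR = 1·sL + 1/2·sR = 10220/29237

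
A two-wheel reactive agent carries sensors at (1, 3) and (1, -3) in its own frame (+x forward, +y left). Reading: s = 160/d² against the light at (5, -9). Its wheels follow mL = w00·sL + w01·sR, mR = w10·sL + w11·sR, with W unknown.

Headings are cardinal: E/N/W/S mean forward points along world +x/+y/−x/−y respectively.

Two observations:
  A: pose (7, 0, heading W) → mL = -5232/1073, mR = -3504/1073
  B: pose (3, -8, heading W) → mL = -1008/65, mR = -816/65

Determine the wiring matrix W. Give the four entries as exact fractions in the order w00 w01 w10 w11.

-1 -1/2 -1/2 -1

obs A: pose=(7,0,W) → sL=160/37, sR=32/29, mL=-5232/1073, mR=-3504/1073
obs B: pose=(3,-8,W) → sL=160/13, sR=32/5, mL=-1008/65, mR=-816/65
sensor matrix S = [[160/37, 32/29], [160/13, 32/5]]; det S = 196608/13949
solve [mL_A; mL_B] = S·[w00; w01] and [mR_A; mR_B] = S·[w10; w11]:
  w00 = -1, w01 = -1/2, w10 = -1/2, w11 = -1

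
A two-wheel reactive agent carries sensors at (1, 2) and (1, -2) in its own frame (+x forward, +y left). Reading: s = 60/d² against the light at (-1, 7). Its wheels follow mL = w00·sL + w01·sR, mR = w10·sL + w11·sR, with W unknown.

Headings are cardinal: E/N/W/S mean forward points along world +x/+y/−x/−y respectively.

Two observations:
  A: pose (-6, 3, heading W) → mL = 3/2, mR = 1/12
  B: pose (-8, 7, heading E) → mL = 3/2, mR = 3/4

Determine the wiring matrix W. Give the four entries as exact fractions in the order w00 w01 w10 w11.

0 1 1 -1/2

obs A: pose=(-6,3,W) → sL=5/6, sR=3/2, mL=3/2, mR=1/12
obs B: pose=(-8,7,E) → sL=3/2, sR=3/2, mL=3/2, mR=3/4
sensor matrix S = [[5/6, 3/2], [3/2, 3/2]]; det S = -1
solve [mL_A; mL_B] = S·[w00; w01] and [mR_A; mR_B] = S·[w10; w11]:
  w00 = 0, w01 = 1, w10 = 1, w11 = -1/2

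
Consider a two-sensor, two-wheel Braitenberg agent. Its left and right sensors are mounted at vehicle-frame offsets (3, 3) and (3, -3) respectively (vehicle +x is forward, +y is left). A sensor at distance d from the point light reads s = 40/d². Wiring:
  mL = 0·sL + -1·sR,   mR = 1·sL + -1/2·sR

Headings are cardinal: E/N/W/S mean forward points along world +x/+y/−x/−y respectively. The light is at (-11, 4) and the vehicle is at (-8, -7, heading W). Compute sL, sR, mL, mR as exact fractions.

left sensor world pos  = (-11, -10); dL² = 196
right sensor world pos = (-11, -4); dR² = 64
sL = 40/196 = 10/49
sR = 40/64 = 5/8
mL = 0·sL + -1·sR = -5/8
mR = 1·sL + -1/2·sR = -85/784

10/49 5/8 -5/8 -85/784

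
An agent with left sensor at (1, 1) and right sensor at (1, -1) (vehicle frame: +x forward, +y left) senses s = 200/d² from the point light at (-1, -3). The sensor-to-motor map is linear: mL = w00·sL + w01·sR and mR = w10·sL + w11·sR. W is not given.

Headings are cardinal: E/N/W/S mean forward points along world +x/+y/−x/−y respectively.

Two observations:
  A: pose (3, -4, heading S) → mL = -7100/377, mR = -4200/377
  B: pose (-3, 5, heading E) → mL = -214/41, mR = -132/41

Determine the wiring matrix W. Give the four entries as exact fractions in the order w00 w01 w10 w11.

-1/2 -1 -1/2 -1/2

obs A: pose=(3,-4,S) → sL=200/29, sR=200/13, mL=-7100/377, mR=-4200/377
obs B: pose=(-3,5,E) → sL=100/41, sR=4, mL=-214/41, mR=-132/41
sensor matrix S = [[200/29, 200/13], [100/41, 4]]; det S = -153600/15457
solve [mL_A; mL_B] = S·[w00; w01] and [mR_A; mR_B] = S·[w10; w11]:
  w00 = -1/2, w01 = -1, w10 = -1/2, w11 = -1/2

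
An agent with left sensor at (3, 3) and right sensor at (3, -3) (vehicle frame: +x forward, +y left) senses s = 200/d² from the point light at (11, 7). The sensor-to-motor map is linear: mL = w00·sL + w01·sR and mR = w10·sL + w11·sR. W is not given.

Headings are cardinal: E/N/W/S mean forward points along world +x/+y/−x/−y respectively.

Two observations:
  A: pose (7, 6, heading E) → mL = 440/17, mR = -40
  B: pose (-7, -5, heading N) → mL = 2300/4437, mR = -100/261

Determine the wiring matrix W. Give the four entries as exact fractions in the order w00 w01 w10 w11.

obs A: pose=(7,6,E) → sL=40, sR=200/17, mL=440/17, mR=-40
obs B: pose=(-7,-5,N) → sL=100/261, sR=100/153, mL=2300/4437, mR=-100/261
sensor matrix S = [[40, 200/17], [100/261, 100/153]]; det S = 32000/1479
solve [mL_A; mL_B] = S·[w00; w01] and [mR_A; mR_B] = S·[w10; w11]:
  w00 = 1/2, w01 = 1/2, w10 = -1, w11 = 0

1/2 1/2 -1 0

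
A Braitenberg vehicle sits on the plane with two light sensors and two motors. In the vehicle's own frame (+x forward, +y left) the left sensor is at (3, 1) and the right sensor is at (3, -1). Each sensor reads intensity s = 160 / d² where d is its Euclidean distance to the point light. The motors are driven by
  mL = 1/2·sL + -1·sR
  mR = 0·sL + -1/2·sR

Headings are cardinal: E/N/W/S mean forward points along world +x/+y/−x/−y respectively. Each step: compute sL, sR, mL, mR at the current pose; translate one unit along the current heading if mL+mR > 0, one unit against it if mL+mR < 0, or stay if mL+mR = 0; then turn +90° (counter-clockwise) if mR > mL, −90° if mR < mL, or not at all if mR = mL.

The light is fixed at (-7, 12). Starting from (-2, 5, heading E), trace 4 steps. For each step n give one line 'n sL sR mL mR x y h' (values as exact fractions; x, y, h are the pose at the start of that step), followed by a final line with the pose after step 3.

0 8/5 5/4 -9/20 -5/8 -2 5 E
1 32/25 160/109 -2256/2725 -80/109 -3 5 S
2 80/37 80/49 -1000/1813 -40/49 -3 6 E
3 160/97 32/17 -1744/1649 -16/17 -4 6 S
final -4 7 E

n=0: pose=(-2,5,E); sL=8/5, sR=5/4; mL=-9/20, mR=-5/8; mL+mR=-43/40 → advance -1; mR−mL=-7/40 → turn -1·90°
n=1: pose=(-3,5,S); sL=32/25, sR=160/109; mL=-2256/2725, mR=-80/109; mL+mR=-4256/2725 → advance -1; mR−mL=256/2725 → turn +1·90°
n=2: pose=(-3,6,E); sL=80/37, sR=80/49; mL=-1000/1813, mR=-40/49; mL+mR=-2480/1813 → advance -1; mR−mL=-480/1813 → turn -1·90°
n=3: pose=(-4,6,S); sL=160/97, sR=32/17; mL=-1744/1649, mR=-16/17; mL+mR=-3296/1649 → advance -1; mR−mL=192/1649 → turn +1·90°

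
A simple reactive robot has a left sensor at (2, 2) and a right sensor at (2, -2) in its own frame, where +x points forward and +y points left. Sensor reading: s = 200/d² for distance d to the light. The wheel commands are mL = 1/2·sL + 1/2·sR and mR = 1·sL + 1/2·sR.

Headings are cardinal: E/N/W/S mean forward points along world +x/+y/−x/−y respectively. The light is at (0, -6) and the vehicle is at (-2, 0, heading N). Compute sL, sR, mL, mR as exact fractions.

left sensor world pos  = (-4, 2); dL² = 80
right sensor world pos = (0, 2); dR² = 64
sL = 200/80 = 5/2
sR = 200/64 = 25/8
mL = 1/2·sL + 1/2·sR = 45/16
mR = 1·sL + 1/2·sR = 65/16

5/2 25/8 45/16 65/16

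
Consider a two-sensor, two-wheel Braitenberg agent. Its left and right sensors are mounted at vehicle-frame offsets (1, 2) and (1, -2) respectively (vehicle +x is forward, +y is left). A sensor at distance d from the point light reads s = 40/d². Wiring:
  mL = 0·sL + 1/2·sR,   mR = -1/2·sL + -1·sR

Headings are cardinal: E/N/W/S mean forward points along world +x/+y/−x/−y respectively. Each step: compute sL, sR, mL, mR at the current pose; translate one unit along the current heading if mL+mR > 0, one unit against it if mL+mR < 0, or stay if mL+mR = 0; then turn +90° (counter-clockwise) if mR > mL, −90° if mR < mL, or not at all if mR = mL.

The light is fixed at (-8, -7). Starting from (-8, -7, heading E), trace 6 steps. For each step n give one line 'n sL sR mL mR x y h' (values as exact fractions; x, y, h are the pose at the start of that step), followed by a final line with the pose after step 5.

n=0: pose=(-8,-7,E); sL=8, sR=8; mL=4, mR=-12; mL+mR=-8 → advance -1; mR−mL=-16 → turn -1·90°
n=1: pose=(-9,-7,S); sL=20, sR=4; mL=2, mR=-14; mL+mR=-12 → advance -1; mR−mL=-16 → turn -1·90°
n=2: pose=(-9,-6,W); sL=8, sR=40/13; mL=20/13, mR=-92/13; mL+mR=-72/13 → advance -1; mR−mL=-112/13 → turn -1·90°
n=3: pose=(-8,-6,N); sL=5, sR=5; mL=5/2, mR=-15/2; mL+mR=-5 → advance -1; mR−mL=-10 → turn -1·90°
n=4: pose=(-8,-7,E); sL=8, sR=8; mL=4, mR=-12; mL+mR=-8 → advance -1; mR−mL=-16 → turn -1·90°
n=5: pose=(-9,-7,S); sL=20, sR=4; mL=2, mR=-14; mL+mR=-12 → advance -1; mR−mL=-16 → turn -1·90°

0 8 8 4 -12 -8 -7 E
1 20 4 2 -14 -9 -7 S
2 8 40/13 20/13 -92/13 -9 -6 W
3 5 5 5/2 -15/2 -8 -6 N
4 8 8 4 -12 -8 -7 E
5 20 4 2 -14 -9 -7 S
final -9 -6 W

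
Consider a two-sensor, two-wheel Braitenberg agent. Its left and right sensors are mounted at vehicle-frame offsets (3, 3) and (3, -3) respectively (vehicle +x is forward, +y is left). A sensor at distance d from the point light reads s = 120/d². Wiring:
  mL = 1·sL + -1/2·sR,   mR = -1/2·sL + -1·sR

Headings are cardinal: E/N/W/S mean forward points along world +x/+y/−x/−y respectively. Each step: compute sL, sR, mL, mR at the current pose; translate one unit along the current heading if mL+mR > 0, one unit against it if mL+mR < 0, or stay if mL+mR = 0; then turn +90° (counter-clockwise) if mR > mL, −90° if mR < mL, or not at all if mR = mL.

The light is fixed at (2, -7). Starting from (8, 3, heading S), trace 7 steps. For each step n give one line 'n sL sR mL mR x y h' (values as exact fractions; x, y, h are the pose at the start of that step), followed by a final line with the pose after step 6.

n=0: pose=(8,3,S); sL=12/13, sR=60/29; mL=-42/377, mR=-954/377; mL+mR=-996/377 → advance -1; mR−mL=-912/377 → turn -1·90°
n=1: pose=(8,4,W); sL=120/73, sR=24/41; mL=4044/2993, mR=-4212/2993; mL+mR=-168/2993 → advance -1; mR−mL=-8256/2993 → turn -1·90°
n=2: pose=(9,4,N); sL=30/53, sR=15/37; mL=1425/3922, mR=-1350/1961; mL+mR=-1275/3922 → advance -1; mR−mL=-4125/3922 → turn -1·90°
n=3: pose=(9,3,E); sL=120/269, sR=120/149; mL=1740/40081, mR=-41220/40081; mL+mR=-39480/40081 → advance -1; mR−mL=-42960/40081 → turn -1·90°
n=4: pose=(8,3,S); sL=12/13, sR=60/29; mL=-42/377, mR=-954/377; mL+mR=-996/377 → advance -1; mR−mL=-912/377 → turn -1·90°
n=5: pose=(8,4,W); sL=120/73, sR=24/41; mL=4044/2993, mR=-4212/2993; mL+mR=-168/2993 → advance -1; mR−mL=-8256/2993 → turn -1·90°
n=6: pose=(9,4,N); sL=30/53, sR=15/37; mL=1425/3922, mR=-1350/1961; mL+mR=-1275/3922 → advance -1; mR−mL=-4125/3922 → turn -1·90°

0 12/13 60/29 -42/377 -954/377 8 3 S
1 120/73 24/41 4044/2993 -4212/2993 8 4 W
2 30/53 15/37 1425/3922 -1350/1961 9 4 N
3 120/269 120/149 1740/40081 -41220/40081 9 3 E
4 12/13 60/29 -42/377 -954/377 8 3 S
5 120/73 24/41 4044/2993 -4212/2993 8 4 W
6 30/53 15/37 1425/3922 -1350/1961 9 4 N
final 9 3 E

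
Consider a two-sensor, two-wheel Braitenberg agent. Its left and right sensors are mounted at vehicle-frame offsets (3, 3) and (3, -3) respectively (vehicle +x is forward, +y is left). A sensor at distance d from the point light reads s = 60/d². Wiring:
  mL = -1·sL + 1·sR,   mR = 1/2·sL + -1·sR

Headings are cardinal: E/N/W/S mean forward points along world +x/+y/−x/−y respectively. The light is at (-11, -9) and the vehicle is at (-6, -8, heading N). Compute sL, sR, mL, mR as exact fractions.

left sensor world pos  = (-9, -5); dL² = 20
right sensor world pos = (-3, -5); dR² = 80
sL = 60/20 = 3
sR = 60/80 = 3/4
mL = -1·sL + 1·sR = -9/4
mR = 1/2·sL + -1·sR = 3/4

3 3/4 -9/4 3/4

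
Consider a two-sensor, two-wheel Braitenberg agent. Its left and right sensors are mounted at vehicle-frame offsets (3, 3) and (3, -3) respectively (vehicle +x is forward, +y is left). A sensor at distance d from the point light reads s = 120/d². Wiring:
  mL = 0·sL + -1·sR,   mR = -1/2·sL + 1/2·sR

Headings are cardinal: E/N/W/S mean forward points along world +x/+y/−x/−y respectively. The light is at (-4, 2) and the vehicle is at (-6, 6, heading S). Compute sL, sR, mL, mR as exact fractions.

60 60/13 -60/13 -360/13

left sensor world pos  = (-3, 3); dL² = 2
right sensor world pos = (-9, 3); dR² = 26
sL = 120/2 = 60
sR = 120/26 = 60/13
mL = 0·sL + -1·sR = -60/13
mR = -1/2·sL + 1/2·sR = -360/13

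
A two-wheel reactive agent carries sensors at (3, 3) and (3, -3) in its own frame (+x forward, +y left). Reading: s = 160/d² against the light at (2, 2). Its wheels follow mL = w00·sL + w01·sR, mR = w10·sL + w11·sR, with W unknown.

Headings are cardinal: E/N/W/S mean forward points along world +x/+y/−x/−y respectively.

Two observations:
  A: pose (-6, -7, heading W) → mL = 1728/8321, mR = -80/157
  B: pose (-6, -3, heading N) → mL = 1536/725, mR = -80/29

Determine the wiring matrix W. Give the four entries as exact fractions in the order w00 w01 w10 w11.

-1/2 1/2 0 -1/2

obs A: pose=(-6,-7,W) → sL=32/53, sR=160/157, mL=1728/8321, mR=-80/157
obs B: pose=(-6,-3,N) → sL=32/25, sR=160/29, mL=1536/725, mR=-80/29
sensor matrix S = [[32/53, 160/157], [32/25, 160/29]]; det S = 2445312/1206545
solve [mL_A; mL_B] = S·[w00; w01] and [mR_A; mR_B] = S·[w10; w11]:
  w00 = -1/2, w01 = 1/2, w10 = 0, w11 = -1/2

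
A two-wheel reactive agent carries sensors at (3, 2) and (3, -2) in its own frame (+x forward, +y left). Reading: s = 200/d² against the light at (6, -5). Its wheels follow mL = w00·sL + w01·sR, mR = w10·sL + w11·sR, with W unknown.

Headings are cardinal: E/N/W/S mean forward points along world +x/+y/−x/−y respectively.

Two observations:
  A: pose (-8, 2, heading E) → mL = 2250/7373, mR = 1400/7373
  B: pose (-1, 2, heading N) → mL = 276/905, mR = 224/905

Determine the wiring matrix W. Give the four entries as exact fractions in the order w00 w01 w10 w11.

obs A: pose=(-8,2,E) → sL=100/101, sR=100/73, mL=2250/7373, mR=1400/7373
obs B: pose=(-1,2,N) → sL=200/181, sR=8/5, mL=276/905, mR=224/905
sensor matrix S = [[100/101, 100/73], [200/181, 8/5]]; det S = 94080/1334513
solve [mL_A; mL_B] = S·[w00; w01] and [mR_A; mR_B] = S·[w10; w11]:
  w00 = 1, w01 = -1/2, w10 = -1/2, w11 = 1/2

1 -1/2 -1/2 1/2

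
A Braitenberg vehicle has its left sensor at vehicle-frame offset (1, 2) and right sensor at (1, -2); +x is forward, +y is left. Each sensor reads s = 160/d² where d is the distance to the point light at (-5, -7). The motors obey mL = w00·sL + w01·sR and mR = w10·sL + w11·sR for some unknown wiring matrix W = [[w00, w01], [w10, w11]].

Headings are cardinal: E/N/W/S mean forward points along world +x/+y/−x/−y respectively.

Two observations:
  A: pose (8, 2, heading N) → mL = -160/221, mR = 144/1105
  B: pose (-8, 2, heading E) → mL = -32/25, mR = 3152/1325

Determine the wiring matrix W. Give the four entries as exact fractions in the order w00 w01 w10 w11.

-1 0 -1/2 1

obs A: pose=(8,2,N) → sL=160/221, sR=32/65, mL=-160/221, mR=144/1105
obs B: pose=(-8,2,E) → sL=32/25, sR=160/53, mL=-32/25, mR=3152/1325
sensor matrix S = [[160/221, 32/65], [32/25, 160/53]]; det S = 2277376/1464125
solve [mL_A; mL_B] = S·[w00; w01] and [mR_A; mR_B] = S·[w10; w11]:
  w00 = -1, w01 = 0, w10 = -1/2, w11 = 1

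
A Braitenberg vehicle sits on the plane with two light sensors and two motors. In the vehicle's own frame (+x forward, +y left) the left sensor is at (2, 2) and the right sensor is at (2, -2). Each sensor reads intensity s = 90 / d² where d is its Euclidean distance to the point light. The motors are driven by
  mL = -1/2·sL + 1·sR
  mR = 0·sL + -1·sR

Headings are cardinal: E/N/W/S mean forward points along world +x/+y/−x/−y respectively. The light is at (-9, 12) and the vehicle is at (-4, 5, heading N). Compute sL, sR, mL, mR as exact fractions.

45/17 45/37 -135/1258 -45/37

left sensor world pos  = (-6, 7); dL² = 34
right sensor world pos = (-2, 7); dR² = 74
sL = 90/34 = 45/17
sR = 90/74 = 45/37
mL = -1/2·sL + 1·sR = -135/1258
mR = 0·sL + -1·sR = -45/37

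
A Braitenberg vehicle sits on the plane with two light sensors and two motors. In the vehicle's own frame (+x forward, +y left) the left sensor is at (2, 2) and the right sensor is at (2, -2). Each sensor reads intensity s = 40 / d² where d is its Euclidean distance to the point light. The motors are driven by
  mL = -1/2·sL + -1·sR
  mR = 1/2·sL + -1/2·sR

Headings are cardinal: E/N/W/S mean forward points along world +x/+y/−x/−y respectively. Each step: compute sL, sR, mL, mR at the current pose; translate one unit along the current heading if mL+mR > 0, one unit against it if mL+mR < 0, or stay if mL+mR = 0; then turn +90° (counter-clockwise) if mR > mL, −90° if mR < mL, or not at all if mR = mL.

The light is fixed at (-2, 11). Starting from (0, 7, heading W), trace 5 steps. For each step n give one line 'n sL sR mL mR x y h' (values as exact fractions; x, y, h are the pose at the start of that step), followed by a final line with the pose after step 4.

n=0: pose=(0,7,W); sL=10/9, sR=10; mL=-95/9, mR=-40/9; mL+mR=-15 → advance -1; mR−mL=55/9 → turn +1·90°
n=1: pose=(1,7,S); sL=40/61, sR=40/37; mL=-3180/2257, mR=-480/2257; mL+mR=-60/37 → advance -1; mR−mL=2700/2257 → turn +1·90°
n=2: pose=(1,8,E); sL=20/13, sR=4/5; mL=-102/65, mR=24/65; mL+mR=-6/5 → advance -1; mR−mL=126/65 → turn +1·90°
n=3: pose=(0,8,N); sL=40, sR=40/17; mL=-380/17, mR=320/17; mL+mR=-60/17 → advance -1; mR−mL=700/17 → turn +1·90°
n=4: pose=(0,7,W); sL=10/9, sR=10; mL=-95/9, mR=-40/9; mL+mR=-15 → advance -1; mR−mL=55/9 → turn +1·90°

0 10/9 10 -95/9 -40/9 0 7 W
1 40/61 40/37 -3180/2257 -480/2257 1 7 S
2 20/13 4/5 -102/65 24/65 1 8 E
3 40 40/17 -380/17 320/17 0 8 N
4 10/9 10 -95/9 -40/9 0 7 W
final 1 7 S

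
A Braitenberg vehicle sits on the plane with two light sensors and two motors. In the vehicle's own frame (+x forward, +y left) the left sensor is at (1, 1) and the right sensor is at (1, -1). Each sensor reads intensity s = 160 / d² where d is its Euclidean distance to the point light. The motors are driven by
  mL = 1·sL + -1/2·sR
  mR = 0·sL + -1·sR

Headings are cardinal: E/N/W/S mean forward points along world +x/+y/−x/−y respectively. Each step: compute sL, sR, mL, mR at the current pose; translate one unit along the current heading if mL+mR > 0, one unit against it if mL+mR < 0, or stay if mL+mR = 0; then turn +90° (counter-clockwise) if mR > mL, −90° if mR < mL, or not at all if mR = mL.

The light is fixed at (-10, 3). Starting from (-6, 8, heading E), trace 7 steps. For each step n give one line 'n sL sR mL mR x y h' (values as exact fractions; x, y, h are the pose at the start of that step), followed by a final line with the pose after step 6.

0 160/61 160/41 1680/2501 -160/41 -6 8 E
1 5 8 1 -8 -7 8 S
2 160/29 160/53 6160/1537 -160/53 -7 9 W
3 16/5 80/29 264/145 -80/29 -8 9 N
4 32/9 32/5 16/45 -32/5 -8 8 E
5 8 10 3 -10 -9 8 S
6 32/5 160/49 1168/245 -160/49 -9 9 W
final -10 9 N

n=0: pose=(-6,8,E); sL=160/61, sR=160/41; mL=1680/2501, mR=-160/41; mL+mR=-8080/2501 → advance -1; mR−mL=-11440/2501 → turn -1·90°
n=1: pose=(-7,8,S); sL=5, sR=8; mL=1, mR=-8; mL+mR=-7 → advance -1; mR−mL=-9 → turn -1·90°
n=2: pose=(-7,9,W); sL=160/29, sR=160/53; mL=6160/1537, mR=-160/53; mL+mR=1520/1537 → advance +1; mR−mL=-10800/1537 → turn -1·90°
n=3: pose=(-8,9,N); sL=16/5, sR=80/29; mL=264/145, mR=-80/29; mL+mR=-136/145 → advance -1; mR−mL=-664/145 → turn -1·90°
n=4: pose=(-8,8,E); sL=32/9, sR=32/5; mL=16/45, mR=-32/5; mL+mR=-272/45 → advance -1; mR−mL=-304/45 → turn -1·90°
n=5: pose=(-9,8,S); sL=8, sR=10; mL=3, mR=-10; mL+mR=-7 → advance -1; mR−mL=-13 → turn -1·90°
n=6: pose=(-9,9,W); sL=32/5, sR=160/49; mL=1168/245, mR=-160/49; mL+mR=368/245 → advance +1; mR−mL=-1968/245 → turn -1·90°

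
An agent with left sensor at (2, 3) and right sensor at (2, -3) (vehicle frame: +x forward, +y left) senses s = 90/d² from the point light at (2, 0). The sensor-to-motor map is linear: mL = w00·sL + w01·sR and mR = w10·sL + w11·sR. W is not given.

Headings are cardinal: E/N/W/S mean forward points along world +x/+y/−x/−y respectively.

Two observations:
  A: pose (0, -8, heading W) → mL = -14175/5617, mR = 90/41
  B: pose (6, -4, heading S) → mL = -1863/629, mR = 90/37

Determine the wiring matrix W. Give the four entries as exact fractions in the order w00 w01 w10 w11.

obs A: pose=(0,-8,W) → sL=90/137, sR=90/41, mL=-14175/5617, mR=90/41
obs B: pose=(6,-4,S) → sL=18/17, sR=90/37, mL=-1863/629, mR=90/37
sensor matrix S = [[90/137, 90/41], [18/17, 90/37]]; det S = -2566080/3533093
solve [mL_A; mL_B] = S·[w00; w01] and [mR_A; mR_B] = S·[w10; w11]:
  w00 = -1/2, w01 = -1, w10 = 0, w11 = 1

-1/2 -1 0 1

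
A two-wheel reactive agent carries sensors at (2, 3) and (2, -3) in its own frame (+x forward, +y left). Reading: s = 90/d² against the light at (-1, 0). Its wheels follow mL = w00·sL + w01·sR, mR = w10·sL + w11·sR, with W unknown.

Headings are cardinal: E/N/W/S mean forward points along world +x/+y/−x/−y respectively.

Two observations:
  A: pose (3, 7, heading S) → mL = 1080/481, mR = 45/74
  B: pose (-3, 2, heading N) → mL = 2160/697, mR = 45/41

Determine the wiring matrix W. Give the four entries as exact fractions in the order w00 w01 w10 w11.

obs A: pose=(3,7,S) → sL=45/37, sR=45/13, mL=1080/481, mR=45/74
obs B: pose=(-3,2,N) → sL=90/41, sR=90/17, mL=2160/697, mR=45/41
sensor matrix S = [[45/37, 45/13], [90/41, 90/17]]; det S = -388800/335257
solve [mL_A; mL_B] = S·[w00; w01] and [mR_A; mR_B] = S·[w10; w11]:
  w00 = -1, w01 = 1, w10 = 1/2, w11 = 0

-1 1 1/2 0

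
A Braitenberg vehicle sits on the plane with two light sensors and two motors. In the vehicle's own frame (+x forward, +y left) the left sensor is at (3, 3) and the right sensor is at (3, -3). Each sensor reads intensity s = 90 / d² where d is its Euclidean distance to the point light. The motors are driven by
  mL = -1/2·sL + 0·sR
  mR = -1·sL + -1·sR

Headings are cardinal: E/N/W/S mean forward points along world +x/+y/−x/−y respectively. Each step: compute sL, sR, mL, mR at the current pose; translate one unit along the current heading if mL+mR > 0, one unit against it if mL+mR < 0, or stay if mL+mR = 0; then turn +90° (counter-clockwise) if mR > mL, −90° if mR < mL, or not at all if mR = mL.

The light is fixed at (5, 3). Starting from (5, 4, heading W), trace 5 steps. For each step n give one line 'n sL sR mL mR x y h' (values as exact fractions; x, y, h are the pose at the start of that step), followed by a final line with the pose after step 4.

0 90/13 18/5 -45/13 -684/65 5 4 W
1 9/2 45/16 -9/4 -117/16 6 4 N
2 18/5 18/5 -9/5 -36/5 6 3 E
3 5 5 -5/2 -10 5 3 S
4 90/13 18/5 -45/13 -684/65 5 4 W
final 6 4 N

n=0: pose=(5,4,W); sL=90/13, sR=18/5; mL=-45/13, mR=-684/65; mL+mR=-909/65 → advance -1; mR−mL=-459/65 → turn -1·90°
n=1: pose=(6,4,N); sL=9/2, sR=45/16; mL=-9/4, mR=-117/16; mL+mR=-153/16 → advance -1; mR−mL=-81/16 → turn -1·90°
n=2: pose=(6,3,E); sL=18/5, sR=18/5; mL=-9/5, mR=-36/5; mL+mR=-9 → advance -1; mR−mL=-27/5 → turn -1·90°
n=3: pose=(5,3,S); sL=5, sR=5; mL=-5/2, mR=-10; mL+mR=-25/2 → advance -1; mR−mL=-15/2 → turn -1·90°
n=4: pose=(5,4,W); sL=90/13, sR=18/5; mL=-45/13, mR=-684/65; mL+mR=-909/65 → advance -1; mR−mL=-459/65 → turn -1·90°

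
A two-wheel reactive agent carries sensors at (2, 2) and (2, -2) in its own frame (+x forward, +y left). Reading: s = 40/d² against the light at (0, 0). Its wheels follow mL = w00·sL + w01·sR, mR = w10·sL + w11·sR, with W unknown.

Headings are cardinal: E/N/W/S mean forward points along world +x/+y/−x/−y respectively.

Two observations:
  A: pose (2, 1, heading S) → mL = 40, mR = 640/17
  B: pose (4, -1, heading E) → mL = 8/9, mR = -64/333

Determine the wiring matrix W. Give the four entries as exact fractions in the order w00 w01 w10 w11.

0 1 -1 1

obs A: pose=(2,1,S) → sL=40/17, sR=40, mL=40, mR=640/17
obs B: pose=(4,-1,E) → sL=40/37, sR=8/9, mL=8/9, mR=-64/333
sensor matrix S = [[40/17, 40], [40/37, 8/9]]; det S = -232960/5661
solve [mL_A; mL_B] = S·[w00; w01] and [mR_A; mR_B] = S·[w10; w11]:
  w00 = 0, w01 = 1, w10 = -1, w11 = 1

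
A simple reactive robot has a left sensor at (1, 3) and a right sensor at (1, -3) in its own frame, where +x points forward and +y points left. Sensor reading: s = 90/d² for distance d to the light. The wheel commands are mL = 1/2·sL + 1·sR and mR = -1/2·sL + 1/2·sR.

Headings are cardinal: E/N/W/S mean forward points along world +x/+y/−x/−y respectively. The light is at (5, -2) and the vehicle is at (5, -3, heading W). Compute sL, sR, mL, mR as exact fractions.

90/17 18 351/17 108/17

left sensor world pos  = (4, -6); dL² = 17
right sensor world pos = (4, 0); dR² = 5
sL = 90/17 = 90/17
sR = 90/5 = 18
mL = 1/2·sL + 1·sR = 351/17
mR = -1/2·sL + 1/2·sR = 108/17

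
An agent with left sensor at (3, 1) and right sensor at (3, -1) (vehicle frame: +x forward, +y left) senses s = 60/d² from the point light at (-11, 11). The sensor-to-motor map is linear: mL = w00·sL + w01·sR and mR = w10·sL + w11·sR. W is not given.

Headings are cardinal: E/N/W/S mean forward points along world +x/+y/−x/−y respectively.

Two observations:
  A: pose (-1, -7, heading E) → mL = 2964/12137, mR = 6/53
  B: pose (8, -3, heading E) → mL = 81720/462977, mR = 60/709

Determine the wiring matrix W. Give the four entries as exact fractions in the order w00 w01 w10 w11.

1 1 0 1

obs A: pose=(-1,-7,E) → sL=30/229, sR=6/53, mL=2964/12137, mR=6/53
obs B: pose=(8,-3,E) → sL=60/653, sR=60/709, mL=81720/462977, mR=60/709
sensor matrix S = [[30/229, 6/53], [60/653, 60/709]]; det S = 3846240/5619151849
solve [mL_A; mL_B] = S·[w00; w01] and [mR_A; mR_B] = S·[w10; w11]:
  w00 = 1, w01 = 1, w10 = 0, w11 = 1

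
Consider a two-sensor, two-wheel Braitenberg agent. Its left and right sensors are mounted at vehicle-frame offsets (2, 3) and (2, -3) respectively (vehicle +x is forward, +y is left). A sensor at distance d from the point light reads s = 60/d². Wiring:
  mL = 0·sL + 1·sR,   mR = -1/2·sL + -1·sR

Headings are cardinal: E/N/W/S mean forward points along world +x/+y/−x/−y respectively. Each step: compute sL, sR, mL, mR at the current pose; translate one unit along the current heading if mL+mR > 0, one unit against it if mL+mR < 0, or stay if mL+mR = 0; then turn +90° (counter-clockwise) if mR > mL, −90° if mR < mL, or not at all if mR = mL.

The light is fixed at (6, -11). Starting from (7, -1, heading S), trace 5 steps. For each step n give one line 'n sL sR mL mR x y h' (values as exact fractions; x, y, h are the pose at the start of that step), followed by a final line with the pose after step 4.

n=0: pose=(7,-1,S); sL=3/4, sR=15/17; mL=15/17, mR=-171/136; mL+mR=-3/8 → advance -1; mR−mL=-291/136 → turn -1·90°
n=1: pose=(7,0,W); sL=12/13, sR=60/197; mL=60/197, mR=-1962/2561; mL+mR=-6/13 → advance -1; mR−mL=-2742/2561 → turn -1·90°
n=2: pose=(8,0,N); sL=6/17, sR=30/97; mL=30/97, mR=-801/1649; mL+mR=-3/17 → advance -1; mR−mL=-1311/1649 → turn -1·90°
n=3: pose=(8,-1,E); sL=12/37, sR=12/13; mL=12/13, mR=-522/481; mL+mR=-6/37 → advance -1; mR−mL=-966/481 → turn -1·90°
n=4: pose=(7,-1,S); sL=3/4, sR=15/17; mL=15/17, mR=-171/136; mL+mR=-3/8 → advance -1; mR−mL=-291/136 → turn -1·90°

0 3/4 15/17 15/17 -171/136 7 -1 S
1 12/13 60/197 60/197 -1962/2561 7 0 W
2 6/17 30/97 30/97 -801/1649 8 0 N
3 12/37 12/13 12/13 -522/481 8 -1 E
4 3/4 15/17 15/17 -171/136 7 -1 S
final 7 0 W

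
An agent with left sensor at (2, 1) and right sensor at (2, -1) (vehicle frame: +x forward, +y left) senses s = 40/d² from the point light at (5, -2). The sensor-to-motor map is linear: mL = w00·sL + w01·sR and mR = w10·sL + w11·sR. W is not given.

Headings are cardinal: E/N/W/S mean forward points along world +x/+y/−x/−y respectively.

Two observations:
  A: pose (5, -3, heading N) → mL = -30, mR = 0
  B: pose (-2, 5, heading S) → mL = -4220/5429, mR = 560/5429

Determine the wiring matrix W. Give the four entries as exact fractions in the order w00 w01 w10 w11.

obs A: pose=(5,-3,N) → sL=20, sR=20, mL=-30, mR=0
obs B: pose=(-2,5,S) → sL=40/61, sR=40/89, mL=-4220/5429, mR=560/5429
sensor matrix S = [[20, 20], [40/61, 40/89]]; det S = -22400/5429
solve [mL_A; mL_B] = S·[w00; w01] and [mR_A; mR_B] = S·[w10; w11]:
  w00 = -1/2, w01 = -1, w10 = 1/2, w11 = -1/2

-1/2 -1 1/2 -1/2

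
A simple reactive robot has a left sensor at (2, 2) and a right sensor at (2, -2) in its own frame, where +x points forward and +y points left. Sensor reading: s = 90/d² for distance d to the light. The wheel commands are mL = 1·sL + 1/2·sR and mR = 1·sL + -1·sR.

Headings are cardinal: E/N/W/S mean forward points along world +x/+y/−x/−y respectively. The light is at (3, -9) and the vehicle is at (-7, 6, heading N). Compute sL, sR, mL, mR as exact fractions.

left sensor world pos  = (-9, 8); dL² = 433
right sensor world pos = (-5, 8); dR² = 353
sL = 90/433 = 90/433
sR = 90/353 = 90/353
mL = 1·sL + 1/2·sR = 51255/152849
mR = 1·sL + -1·sR = -7200/152849

90/433 90/353 51255/152849 -7200/152849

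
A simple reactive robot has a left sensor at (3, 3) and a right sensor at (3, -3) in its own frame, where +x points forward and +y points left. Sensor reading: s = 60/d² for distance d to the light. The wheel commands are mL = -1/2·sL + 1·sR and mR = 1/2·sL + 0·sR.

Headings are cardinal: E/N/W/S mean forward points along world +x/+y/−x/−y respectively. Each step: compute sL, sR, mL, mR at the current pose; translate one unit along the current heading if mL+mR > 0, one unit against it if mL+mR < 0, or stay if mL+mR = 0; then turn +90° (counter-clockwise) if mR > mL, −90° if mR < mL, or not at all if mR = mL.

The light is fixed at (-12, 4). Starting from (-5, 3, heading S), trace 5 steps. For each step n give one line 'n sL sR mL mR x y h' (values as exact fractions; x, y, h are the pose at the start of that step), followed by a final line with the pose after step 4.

n=0: pose=(-5,3,S); sL=15/29, sR=15/8; mL=375/232, mR=15/58; mL+mR=15/8 → advance +1; mR−mL=-315/232 → turn -1·90°
n=1: pose=(-5,2,W); sL=60/41, sR=60/17; mL=1950/697, mR=30/41; mL+mR=60/17 → advance +1; mR−mL=-1440/697 → turn -1·90°
n=2: pose=(-6,2,N); sL=6, sR=30/41; mL=-93/41, mR=3; mL+mR=30/41 → advance +1; mR−mL=216/41 → turn +1·90°
n=3: pose=(-6,3,W); sL=12/5, sR=60/13; mL=222/65, mR=6/5; mL+mR=60/13 → advance +1; mR−mL=-144/65 → turn -1·90°
n=4: pose=(-7,3,N); sL=15/2, sR=15/17; mL=-195/68, mR=15/4; mL+mR=15/17 → advance +1; mR−mL=225/34 → turn +1·90°

0 15/29 15/8 375/232 15/58 -5 3 S
1 60/41 60/17 1950/697 30/41 -5 2 W
2 6 30/41 -93/41 3 -6 2 N
3 12/5 60/13 222/65 6/5 -6 3 W
4 15/2 15/17 -195/68 15/4 -7 3 N
final -7 4 W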